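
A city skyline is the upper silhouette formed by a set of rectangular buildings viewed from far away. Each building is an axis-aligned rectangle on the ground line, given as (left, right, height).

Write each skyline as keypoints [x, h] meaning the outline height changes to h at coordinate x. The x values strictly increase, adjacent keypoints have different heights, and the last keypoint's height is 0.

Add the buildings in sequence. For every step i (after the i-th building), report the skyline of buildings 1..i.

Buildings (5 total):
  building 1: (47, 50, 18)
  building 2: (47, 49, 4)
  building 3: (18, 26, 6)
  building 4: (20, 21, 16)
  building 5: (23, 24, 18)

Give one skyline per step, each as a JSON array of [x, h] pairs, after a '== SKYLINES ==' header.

== SKYLINES ==
[[47,18],[50,0]]
[[47,18],[50,0]]
[[18,6],[26,0],[47,18],[50,0]]
[[18,6],[20,16],[21,6],[26,0],[47,18],[50,0]]
[[18,6],[20,16],[21,6],[23,18],[24,6],[26,0],[47,18],[50,0]]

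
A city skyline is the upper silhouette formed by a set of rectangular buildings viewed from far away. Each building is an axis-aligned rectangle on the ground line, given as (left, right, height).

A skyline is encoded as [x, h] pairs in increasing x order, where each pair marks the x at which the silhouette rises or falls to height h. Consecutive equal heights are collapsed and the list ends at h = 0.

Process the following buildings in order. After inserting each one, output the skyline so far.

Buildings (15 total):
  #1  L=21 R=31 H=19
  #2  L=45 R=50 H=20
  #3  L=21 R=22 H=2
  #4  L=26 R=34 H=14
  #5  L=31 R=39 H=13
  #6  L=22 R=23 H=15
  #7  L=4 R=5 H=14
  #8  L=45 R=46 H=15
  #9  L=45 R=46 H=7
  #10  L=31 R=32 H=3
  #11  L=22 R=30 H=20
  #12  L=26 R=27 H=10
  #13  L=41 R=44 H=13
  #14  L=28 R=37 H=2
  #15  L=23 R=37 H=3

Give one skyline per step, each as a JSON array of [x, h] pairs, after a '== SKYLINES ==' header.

== SKYLINES ==
[[21,19],[31,0]]
[[21,19],[31,0],[45,20],[50,0]]
[[21,19],[31,0],[45,20],[50,0]]
[[21,19],[31,14],[34,0],[45,20],[50,0]]
[[21,19],[31,14],[34,13],[39,0],[45,20],[50,0]]
[[21,19],[31,14],[34,13],[39,0],[45,20],[50,0]]
[[4,14],[5,0],[21,19],[31,14],[34,13],[39,0],[45,20],[50,0]]
[[4,14],[5,0],[21,19],[31,14],[34,13],[39,0],[45,20],[50,0]]
[[4,14],[5,0],[21,19],[31,14],[34,13],[39,0],[45,20],[50,0]]
[[4,14],[5,0],[21,19],[31,14],[34,13],[39,0],[45,20],[50,0]]
[[4,14],[5,0],[21,19],[22,20],[30,19],[31,14],[34,13],[39,0],[45,20],[50,0]]
[[4,14],[5,0],[21,19],[22,20],[30,19],[31,14],[34,13],[39,0],[45,20],[50,0]]
[[4,14],[5,0],[21,19],[22,20],[30,19],[31,14],[34,13],[39,0],[41,13],[44,0],[45,20],[50,0]]
[[4,14],[5,0],[21,19],[22,20],[30,19],[31,14],[34,13],[39,0],[41,13],[44,0],[45,20],[50,0]]
[[4,14],[5,0],[21,19],[22,20],[30,19],[31,14],[34,13],[39,0],[41,13],[44,0],[45,20],[50,0]]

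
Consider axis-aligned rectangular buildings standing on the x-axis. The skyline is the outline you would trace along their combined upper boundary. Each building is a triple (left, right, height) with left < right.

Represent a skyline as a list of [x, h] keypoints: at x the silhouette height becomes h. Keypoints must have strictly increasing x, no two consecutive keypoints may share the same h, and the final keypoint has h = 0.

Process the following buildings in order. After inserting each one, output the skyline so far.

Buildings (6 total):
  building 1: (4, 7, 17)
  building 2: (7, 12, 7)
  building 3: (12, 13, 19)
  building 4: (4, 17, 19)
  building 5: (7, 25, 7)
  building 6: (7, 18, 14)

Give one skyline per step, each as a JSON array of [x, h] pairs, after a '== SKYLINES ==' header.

== SKYLINES ==
[[4,17],[7,0]]
[[4,17],[7,7],[12,0]]
[[4,17],[7,7],[12,19],[13,0]]
[[4,19],[17,0]]
[[4,19],[17,7],[25,0]]
[[4,19],[17,14],[18,7],[25,0]]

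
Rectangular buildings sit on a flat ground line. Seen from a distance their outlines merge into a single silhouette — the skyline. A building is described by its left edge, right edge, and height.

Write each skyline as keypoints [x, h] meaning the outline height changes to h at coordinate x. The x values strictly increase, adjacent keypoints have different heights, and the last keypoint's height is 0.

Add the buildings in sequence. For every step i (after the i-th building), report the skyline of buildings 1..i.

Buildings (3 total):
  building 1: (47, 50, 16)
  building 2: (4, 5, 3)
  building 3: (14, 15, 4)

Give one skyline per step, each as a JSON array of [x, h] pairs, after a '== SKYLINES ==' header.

== SKYLINES ==
[[47,16],[50,0]]
[[4,3],[5,0],[47,16],[50,0]]
[[4,3],[5,0],[14,4],[15,0],[47,16],[50,0]]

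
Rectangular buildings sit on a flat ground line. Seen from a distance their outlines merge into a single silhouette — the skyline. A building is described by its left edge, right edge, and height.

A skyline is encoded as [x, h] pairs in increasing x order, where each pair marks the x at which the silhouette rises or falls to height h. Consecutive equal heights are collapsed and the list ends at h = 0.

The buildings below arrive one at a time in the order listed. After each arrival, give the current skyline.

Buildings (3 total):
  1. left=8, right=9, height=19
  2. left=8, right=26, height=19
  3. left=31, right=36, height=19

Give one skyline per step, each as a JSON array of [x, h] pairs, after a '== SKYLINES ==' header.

== SKYLINES ==
[[8,19],[9,0]]
[[8,19],[26,0]]
[[8,19],[26,0],[31,19],[36,0]]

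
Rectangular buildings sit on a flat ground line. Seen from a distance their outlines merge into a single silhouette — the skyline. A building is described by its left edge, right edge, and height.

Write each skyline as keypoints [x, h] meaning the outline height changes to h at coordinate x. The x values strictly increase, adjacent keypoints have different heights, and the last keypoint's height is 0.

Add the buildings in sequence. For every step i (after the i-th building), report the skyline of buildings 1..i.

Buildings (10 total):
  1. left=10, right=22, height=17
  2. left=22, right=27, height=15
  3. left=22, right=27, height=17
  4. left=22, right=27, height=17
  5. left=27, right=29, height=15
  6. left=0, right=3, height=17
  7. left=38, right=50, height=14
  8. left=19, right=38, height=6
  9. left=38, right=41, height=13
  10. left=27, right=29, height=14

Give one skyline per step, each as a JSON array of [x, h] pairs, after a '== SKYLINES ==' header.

== SKYLINES ==
[[10,17],[22,0]]
[[10,17],[22,15],[27,0]]
[[10,17],[27,0]]
[[10,17],[27,0]]
[[10,17],[27,15],[29,0]]
[[0,17],[3,0],[10,17],[27,15],[29,0]]
[[0,17],[3,0],[10,17],[27,15],[29,0],[38,14],[50,0]]
[[0,17],[3,0],[10,17],[27,15],[29,6],[38,14],[50,0]]
[[0,17],[3,0],[10,17],[27,15],[29,6],[38,14],[50,0]]
[[0,17],[3,0],[10,17],[27,15],[29,6],[38,14],[50,0]]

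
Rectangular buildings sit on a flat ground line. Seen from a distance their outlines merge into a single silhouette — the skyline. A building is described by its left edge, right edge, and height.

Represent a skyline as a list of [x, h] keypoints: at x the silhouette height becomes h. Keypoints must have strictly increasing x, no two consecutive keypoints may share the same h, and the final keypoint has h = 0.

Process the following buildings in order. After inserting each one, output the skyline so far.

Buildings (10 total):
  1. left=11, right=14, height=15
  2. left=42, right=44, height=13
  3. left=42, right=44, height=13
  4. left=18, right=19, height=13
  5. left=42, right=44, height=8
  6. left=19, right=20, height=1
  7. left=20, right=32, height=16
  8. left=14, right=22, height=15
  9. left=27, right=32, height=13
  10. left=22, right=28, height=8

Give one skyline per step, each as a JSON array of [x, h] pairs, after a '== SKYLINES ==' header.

== SKYLINES ==
[[11,15],[14,0]]
[[11,15],[14,0],[42,13],[44,0]]
[[11,15],[14,0],[42,13],[44,0]]
[[11,15],[14,0],[18,13],[19,0],[42,13],[44,0]]
[[11,15],[14,0],[18,13],[19,0],[42,13],[44,0]]
[[11,15],[14,0],[18,13],[19,1],[20,0],[42,13],[44,0]]
[[11,15],[14,0],[18,13],[19,1],[20,16],[32,0],[42,13],[44,0]]
[[11,15],[20,16],[32,0],[42,13],[44,0]]
[[11,15],[20,16],[32,0],[42,13],[44,0]]
[[11,15],[20,16],[32,0],[42,13],[44,0]]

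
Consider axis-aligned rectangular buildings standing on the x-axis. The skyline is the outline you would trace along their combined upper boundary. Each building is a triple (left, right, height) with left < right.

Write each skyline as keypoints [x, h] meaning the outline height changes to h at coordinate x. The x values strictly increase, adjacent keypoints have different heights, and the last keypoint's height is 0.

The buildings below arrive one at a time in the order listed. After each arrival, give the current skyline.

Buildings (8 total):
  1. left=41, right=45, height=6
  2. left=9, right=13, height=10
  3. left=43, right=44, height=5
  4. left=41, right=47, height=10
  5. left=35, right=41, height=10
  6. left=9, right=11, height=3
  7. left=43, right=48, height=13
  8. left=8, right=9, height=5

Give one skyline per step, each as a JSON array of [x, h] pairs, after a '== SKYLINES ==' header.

== SKYLINES ==
[[41,6],[45,0]]
[[9,10],[13,0],[41,6],[45,0]]
[[9,10],[13,0],[41,6],[45,0]]
[[9,10],[13,0],[41,10],[47,0]]
[[9,10],[13,0],[35,10],[47,0]]
[[9,10],[13,0],[35,10],[47,0]]
[[9,10],[13,0],[35,10],[43,13],[48,0]]
[[8,5],[9,10],[13,0],[35,10],[43,13],[48,0]]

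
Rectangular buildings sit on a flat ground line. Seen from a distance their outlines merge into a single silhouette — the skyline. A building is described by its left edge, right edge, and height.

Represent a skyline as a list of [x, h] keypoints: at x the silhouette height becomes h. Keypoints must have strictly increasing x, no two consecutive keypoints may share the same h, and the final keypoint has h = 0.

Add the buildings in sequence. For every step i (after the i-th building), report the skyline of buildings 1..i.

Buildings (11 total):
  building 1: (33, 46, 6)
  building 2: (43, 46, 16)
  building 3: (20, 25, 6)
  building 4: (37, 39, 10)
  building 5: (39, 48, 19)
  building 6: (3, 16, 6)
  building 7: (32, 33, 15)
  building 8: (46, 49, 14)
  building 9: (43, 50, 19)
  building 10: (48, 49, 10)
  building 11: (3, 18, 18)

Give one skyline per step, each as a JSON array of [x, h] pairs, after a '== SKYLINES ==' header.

== SKYLINES ==
[[33,6],[46,0]]
[[33,6],[43,16],[46,0]]
[[20,6],[25,0],[33,6],[43,16],[46,0]]
[[20,6],[25,0],[33,6],[37,10],[39,6],[43,16],[46,0]]
[[20,6],[25,0],[33,6],[37,10],[39,19],[48,0]]
[[3,6],[16,0],[20,6],[25,0],[33,6],[37,10],[39,19],[48,0]]
[[3,6],[16,0],[20,6],[25,0],[32,15],[33,6],[37,10],[39,19],[48,0]]
[[3,6],[16,0],[20,6],[25,0],[32,15],[33,6],[37,10],[39,19],[48,14],[49,0]]
[[3,6],[16,0],[20,6],[25,0],[32,15],[33,6],[37,10],[39,19],[50,0]]
[[3,6],[16,0],[20,6],[25,0],[32,15],[33,6],[37,10],[39,19],[50,0]]
[[3,18],[18,0],[20,6],[25,0],[32,15],[33,6],[37,10],[39,19],[50,0]]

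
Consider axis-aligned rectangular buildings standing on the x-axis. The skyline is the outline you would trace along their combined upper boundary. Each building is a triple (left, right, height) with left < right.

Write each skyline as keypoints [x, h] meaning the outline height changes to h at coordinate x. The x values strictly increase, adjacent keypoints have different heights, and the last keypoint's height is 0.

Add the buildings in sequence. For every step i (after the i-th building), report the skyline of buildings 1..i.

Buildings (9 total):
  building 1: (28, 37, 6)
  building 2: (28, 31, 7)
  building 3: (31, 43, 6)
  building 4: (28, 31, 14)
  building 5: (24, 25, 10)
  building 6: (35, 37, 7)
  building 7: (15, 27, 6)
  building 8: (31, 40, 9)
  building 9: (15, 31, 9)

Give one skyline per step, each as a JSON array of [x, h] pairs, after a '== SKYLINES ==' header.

== SKYLINES ==
[[28,6],[37,0]]
[[28,7],[31,6],[37,0]]
[[28,7],[31,6],[43,0]]
[[28,14],[31,6],[43,0]]
[[24,10],[25,0],[28,14],[31,6],[43,0]]
[[24,10],[25,0],[28,14],[31,6],[35,7],[37,6],[43,0]]
[[15,6],[24,10],[25,6],[27,0],[28,14],[31,6],[35,7],[37,6],[43,0]]
[[15,6],[24,10],[25,6],[27,0],[28,14],[31,9],[40,6],[43,0]]
[[15,9],[24,10],[25,9],[28,14],[31,9],[40,6],[43,0]]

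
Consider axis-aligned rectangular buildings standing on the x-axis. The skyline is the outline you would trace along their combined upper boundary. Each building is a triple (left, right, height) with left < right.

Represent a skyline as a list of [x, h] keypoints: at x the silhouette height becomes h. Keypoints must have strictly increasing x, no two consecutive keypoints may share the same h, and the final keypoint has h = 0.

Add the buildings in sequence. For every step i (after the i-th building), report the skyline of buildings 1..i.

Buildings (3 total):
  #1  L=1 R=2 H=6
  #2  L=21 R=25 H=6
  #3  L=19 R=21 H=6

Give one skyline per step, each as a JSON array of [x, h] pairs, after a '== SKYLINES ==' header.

== SKYLINES ==
[[1,6],[2,0]]
[[1,6],[2,0],[21,6],[25,0]]
[[1,6],[2,0],[19,6],[25,0]]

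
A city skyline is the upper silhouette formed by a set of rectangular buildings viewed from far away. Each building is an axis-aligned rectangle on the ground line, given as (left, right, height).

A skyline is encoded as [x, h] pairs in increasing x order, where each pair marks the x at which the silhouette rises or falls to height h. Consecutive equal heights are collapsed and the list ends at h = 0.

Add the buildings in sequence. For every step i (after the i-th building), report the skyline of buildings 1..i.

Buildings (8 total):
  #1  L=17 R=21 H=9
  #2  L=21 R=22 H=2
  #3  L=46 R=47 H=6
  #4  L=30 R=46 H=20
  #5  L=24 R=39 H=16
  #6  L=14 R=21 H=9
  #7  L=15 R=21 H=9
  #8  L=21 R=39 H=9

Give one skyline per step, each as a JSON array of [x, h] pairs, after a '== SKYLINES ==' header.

== SKYLINES ==
[[17,9],[21,0]]
[[17,9],[21,2],[22,0]]
[[17,9],[21,2],[22,0],[46,6],[47,0]]
[[17,9],[21,2],[22,0],[30,20],[46,6],[47,0]]
[[17,9],[21,2],[22,0],[24,16],[30,20],[46,6],[47,0]]
[[14,9],[21,2],[22,0],[24,16],[30,20],[46,6],[47,0]]
[[14,9],[21,2],[22,0],[24,16],[30,20],[46,6],[47,0]]
[[14,9],[24,16],[30,20],[46,6],[47,0]]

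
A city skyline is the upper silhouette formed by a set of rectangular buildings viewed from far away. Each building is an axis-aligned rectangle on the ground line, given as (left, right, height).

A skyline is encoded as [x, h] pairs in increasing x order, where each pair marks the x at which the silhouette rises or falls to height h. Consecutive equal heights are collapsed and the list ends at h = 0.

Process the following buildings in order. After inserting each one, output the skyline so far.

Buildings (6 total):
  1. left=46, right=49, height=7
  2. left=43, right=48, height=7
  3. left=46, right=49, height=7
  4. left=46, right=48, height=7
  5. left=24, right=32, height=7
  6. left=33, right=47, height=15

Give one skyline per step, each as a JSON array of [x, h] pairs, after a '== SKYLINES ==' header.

== SKYLINES ==
[[46,7],[49,0]]
[[43,7],[49,0]]
[[43,7],[49,0]]
[[43,7],[49,0]]
[[24,7],[32,0],[43,7],[49,0]]
[[24,7],[32,0],[33,15],[47,7],[49,0]]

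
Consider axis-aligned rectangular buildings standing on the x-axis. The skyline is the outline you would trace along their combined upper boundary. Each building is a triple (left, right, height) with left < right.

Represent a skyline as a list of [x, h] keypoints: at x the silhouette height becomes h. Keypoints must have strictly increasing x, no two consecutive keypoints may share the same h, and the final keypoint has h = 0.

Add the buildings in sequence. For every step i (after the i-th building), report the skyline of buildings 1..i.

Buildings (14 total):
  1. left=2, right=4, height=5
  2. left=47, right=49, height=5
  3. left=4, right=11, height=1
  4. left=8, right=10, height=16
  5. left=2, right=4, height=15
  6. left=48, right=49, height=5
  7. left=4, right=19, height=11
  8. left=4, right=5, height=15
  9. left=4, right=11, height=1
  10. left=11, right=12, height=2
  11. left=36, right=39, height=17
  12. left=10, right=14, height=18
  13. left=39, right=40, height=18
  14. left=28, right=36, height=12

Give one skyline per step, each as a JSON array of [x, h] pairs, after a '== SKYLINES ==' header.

== SKYLINES ==
[[2,5],[4,0]]
[[2,5],[4,0],[47,5],[49,0]]
[[2,5],[4,1],[11,0],[47,5],[49,0]]
[[2,5],[4,1],[8,16],[10,1],[11,0],[47,5],[49,0]]
[[2,15],[4,1],[8,16],[10,1],[11,0],[47,5],[49,0]]
[[2,15],[4,1],[8,16],[10,1],[11,0],[47,5],[49,0]]
[[2,15],[4,11],[8,16],[10,11],[19,0],[47,5],[49,0]]
[[2,15],[5,11],[8,16],[10,11],[19,0],[47,5],[49,0]]
[[2,15],[5,11],[8,16],[10,11],[19,0],[47,5],[49,0]]
[[2,15],[5,11],[8,16],[10,11],[19,0],[47,5],[49,0]]
[[2,15],[5,11],[8,16],[10,11],[19,0],[36,17],[39,0],[47,5],[49,0]]
[[2,15],[5,11],[8,16],[10,18],[14,11],[19,0],[36,17],[39,0],[47,5],[49,0]]
[[2,15],[5,11],[8,16],[10,18],[14,11],[19,0],[36,17],[39,18],[40,0],[47,5],[49,0]]
[[2,15],[5,11],[8,16],[10,18],[14,11],[19,0],[28,12],[36,17],[39,18],[40,0],[47,5],[49,0]]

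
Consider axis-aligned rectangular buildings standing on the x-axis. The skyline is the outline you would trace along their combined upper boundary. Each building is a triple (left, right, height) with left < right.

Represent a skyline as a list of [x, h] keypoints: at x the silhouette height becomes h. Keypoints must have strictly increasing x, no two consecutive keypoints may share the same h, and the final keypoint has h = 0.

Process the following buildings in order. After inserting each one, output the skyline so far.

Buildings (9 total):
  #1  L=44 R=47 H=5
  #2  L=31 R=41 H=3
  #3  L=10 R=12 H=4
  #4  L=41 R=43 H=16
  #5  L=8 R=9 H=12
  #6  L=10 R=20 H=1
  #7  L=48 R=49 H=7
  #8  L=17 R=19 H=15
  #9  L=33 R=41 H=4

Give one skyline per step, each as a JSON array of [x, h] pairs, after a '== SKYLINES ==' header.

== SKYLINES ==
[[44,5],[47,0]]
[[31,3],[41,0],[44,5],[47,0]]
[[10,4],[12,0],[31,3],[41,0],[44,5],[47,0]]
[[10,4],[12,0],[31,3],[41,16],[43,0],[44,5],[47,0]]
[[8,12],[9,0],[10,4],[12,0],[31,3],[41,16],[43,0],[44,5],[47,0]]
[[8,12],[9,0],[10,4],[12,1],[20,0],[31,3],[41,16],[43,0],[44,5],[47,0]]
[[8,12],[9,0],[10,4],[12,1],[20,0],[31,3],[41,16],[43,0],[44,5],[47,0],[48,7],[49,0]]
[[8,12],[9,0],[10,4],[12,1],[17,15],[19,1],[20,0],[31,3],[41,16],[43,0],[44,5],[47,0],[48,7],[49,0]]
[[8,12],[9,0],[10,4],[12,1],[17,15],[19,1],[20,0],[31,3],[33,4],[41,16],[43,0],[44,5],[47,0],[48,7],[49,0]]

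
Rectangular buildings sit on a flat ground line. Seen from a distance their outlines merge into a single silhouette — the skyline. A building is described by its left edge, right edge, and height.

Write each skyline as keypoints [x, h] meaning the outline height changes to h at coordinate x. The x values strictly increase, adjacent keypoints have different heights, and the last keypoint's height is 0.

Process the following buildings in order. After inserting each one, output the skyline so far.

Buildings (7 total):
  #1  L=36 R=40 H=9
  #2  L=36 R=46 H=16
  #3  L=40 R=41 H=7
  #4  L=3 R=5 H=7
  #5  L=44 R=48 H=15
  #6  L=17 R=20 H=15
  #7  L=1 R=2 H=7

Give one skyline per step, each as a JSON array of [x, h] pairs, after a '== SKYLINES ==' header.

== SKYLINES ==
[[36,9],[40,0]]
[[36,16],[46,0]]
[[36,16],[46,0]]
[[3,7],[5,0],[36,16],[46,0]]
[[3,7],[5,0],[36,16],[46,15],[48,0]]
[[3,7],[5,0],[17,15],[20,0],[36,16],[46,15],[48,0]]
[[1,7],[2,0],[3,7],[5,0],[17,15],[20,0],[36,16],[46,15],[48,0]]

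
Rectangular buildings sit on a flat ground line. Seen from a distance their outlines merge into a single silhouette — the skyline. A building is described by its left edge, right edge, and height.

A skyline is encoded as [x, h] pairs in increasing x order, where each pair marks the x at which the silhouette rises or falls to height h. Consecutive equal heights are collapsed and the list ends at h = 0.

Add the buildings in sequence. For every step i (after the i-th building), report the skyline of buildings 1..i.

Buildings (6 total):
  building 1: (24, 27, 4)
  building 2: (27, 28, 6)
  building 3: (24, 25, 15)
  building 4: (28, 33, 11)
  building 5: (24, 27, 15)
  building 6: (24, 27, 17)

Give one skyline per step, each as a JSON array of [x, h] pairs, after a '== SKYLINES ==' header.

== SKYLINES ==
[[24,4],[27,0]]
[[24,4],[27,6],[28,0]]
[[24,15],[25,4],[27,6],[28,0]]
[[24,15],[25,4],[27,6],[28,11],[33,0]]
[[24,15],[27,6],[28,11],[33,0]]
[[24,17],[27,6],[28,11],[33,0]]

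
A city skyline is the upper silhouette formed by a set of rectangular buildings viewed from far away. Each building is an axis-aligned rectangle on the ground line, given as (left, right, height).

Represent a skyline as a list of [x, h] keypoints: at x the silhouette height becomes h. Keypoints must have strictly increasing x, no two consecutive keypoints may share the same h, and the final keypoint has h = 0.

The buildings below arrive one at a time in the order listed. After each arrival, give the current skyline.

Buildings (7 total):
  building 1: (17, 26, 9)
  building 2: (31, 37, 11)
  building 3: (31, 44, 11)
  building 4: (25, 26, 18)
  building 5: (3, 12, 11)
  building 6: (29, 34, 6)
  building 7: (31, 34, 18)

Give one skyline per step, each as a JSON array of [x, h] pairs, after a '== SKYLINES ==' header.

== SKYLINES ==
[[17,9],[26,0]]
[[17,9],[26,0],[31,11],[37,0]]
[[17,9],[26,0],[31,11],[44,0]]
[[17,9],[25,18],[26,0],[31,11],[44,0]]
[[3,11],[12,0],[17,9],[25,18],[26,0],[31,11],[44,0]]
[[3,11],[12,0],[17,9],[25,18],[26,0],[29,6],[31,11],[44,0]]
[[3,11],[12,0],[17,9],[25,18],[26,0],[29,6],[31,18],[34,11],[44,0]]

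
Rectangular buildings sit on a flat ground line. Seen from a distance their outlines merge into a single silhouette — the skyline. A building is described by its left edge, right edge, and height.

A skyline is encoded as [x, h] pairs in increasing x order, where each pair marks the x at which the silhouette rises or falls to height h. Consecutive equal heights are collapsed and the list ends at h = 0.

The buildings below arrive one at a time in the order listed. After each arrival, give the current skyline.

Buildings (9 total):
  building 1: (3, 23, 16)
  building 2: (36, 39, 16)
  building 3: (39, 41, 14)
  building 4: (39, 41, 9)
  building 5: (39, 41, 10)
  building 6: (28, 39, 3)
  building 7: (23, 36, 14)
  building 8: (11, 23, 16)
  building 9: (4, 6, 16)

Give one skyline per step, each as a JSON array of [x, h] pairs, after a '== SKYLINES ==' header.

== SKYLINES ==
[[3,16],[23,0]]
[[3,16],[23,0],[36,16],[39,0]]
[[3,16],[23,0],[36,16],[39,14],[41,0]]
[[3,16],[23,0],[36,16],[39,14],[41,0]]
[[3,16],[23,0],[36,16],[39,14],[41,0]]
[[3,16],[23,0],[28,3],[36,16],[39,14],[41,0]]
[[3,16],[23,14],[36,16],[39,14],[41,0]]
[[3,16],[23,14],[36,16],[39,14],[41,0]]
[[3,16],[23,14],[36,16],[39,14],[41,0]]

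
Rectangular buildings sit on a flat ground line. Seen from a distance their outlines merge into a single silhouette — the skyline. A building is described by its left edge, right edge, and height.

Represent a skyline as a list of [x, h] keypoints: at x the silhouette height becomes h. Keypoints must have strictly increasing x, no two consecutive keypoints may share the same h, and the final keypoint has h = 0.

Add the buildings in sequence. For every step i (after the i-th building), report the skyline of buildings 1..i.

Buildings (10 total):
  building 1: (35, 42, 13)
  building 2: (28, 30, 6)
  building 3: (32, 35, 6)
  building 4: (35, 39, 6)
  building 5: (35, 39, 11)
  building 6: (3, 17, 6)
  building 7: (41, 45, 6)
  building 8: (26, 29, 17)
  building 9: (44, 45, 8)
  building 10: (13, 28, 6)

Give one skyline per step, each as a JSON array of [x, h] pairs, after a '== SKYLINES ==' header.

== SKYLINES ==
[[35,13],[42,0]]
[[28,6],[30,0],[35,13],[42,0]]
[[28,6],[30,0],[32,6],[35,13],[42,0]]
[[28,6],[30,0],[32,6],[35,13],[42,0]]
[[28,6],[30,0],[32,6],[35,13],[42,0]]
[[3,6],[17,0],[28,6],[30,0],[32,6],[35,13],[42,0]]
[[3,6],[17,0],[28,6],[30,0],[32,6],[35,13],[42,6],[45,0]]
[[3,6],[17,0],[26,17],[29,6],[30,0],[32,6],[35,13],[42,6],[45,0]]
[[3,6],[17,0],[26,17],[29,6],[30,0],[32,6],[35,13],[42,6],[44,8],[45,0]]
[[3,6],[26,17],[29,6],[30,0],[32,6],[35,13],[42,6],[44,8],[45,0]]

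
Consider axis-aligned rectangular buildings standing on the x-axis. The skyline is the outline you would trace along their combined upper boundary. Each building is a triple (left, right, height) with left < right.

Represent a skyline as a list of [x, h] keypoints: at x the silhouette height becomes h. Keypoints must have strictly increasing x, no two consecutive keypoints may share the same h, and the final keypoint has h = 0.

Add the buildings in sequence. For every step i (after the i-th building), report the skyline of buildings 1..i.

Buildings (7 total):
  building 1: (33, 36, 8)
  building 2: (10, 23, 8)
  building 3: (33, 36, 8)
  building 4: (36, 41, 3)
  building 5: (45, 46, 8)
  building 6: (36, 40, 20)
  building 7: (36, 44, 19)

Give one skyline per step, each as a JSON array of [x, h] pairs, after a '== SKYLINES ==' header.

== SKYLINES ==
[[33,8],[36,0]]
[[10,8],[23,0],[33,8],[36,0]]
[[10,8],[23,0],[33,8],[36,0]]
[[10,8],[23,0],[33,8],[36,3],[41,0]]
[[10,8],[23,0],[33,8],[36,3],[41,0],[45,8],[46,0]]
[[10,8],[23,0],[33,8],[36,20],[40,3],[41,0],[45,8],[46,0]]
[[10,8],[23,0],[33,8],[36,20],[40,19],[44,0],[45,8],[46,0]]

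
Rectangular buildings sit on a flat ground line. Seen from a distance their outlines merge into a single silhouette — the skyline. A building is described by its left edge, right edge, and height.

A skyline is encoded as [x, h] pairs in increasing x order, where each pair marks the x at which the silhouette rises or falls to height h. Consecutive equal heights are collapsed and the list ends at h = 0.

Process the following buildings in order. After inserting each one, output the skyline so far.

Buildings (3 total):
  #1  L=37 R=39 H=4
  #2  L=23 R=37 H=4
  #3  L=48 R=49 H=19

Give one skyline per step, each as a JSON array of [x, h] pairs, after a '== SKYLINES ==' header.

== SKYLINES ==
[[37,4],[39,0]]
[[23,4],[39,0]]
[[23,4],[39,0],[48,19],[49,0]]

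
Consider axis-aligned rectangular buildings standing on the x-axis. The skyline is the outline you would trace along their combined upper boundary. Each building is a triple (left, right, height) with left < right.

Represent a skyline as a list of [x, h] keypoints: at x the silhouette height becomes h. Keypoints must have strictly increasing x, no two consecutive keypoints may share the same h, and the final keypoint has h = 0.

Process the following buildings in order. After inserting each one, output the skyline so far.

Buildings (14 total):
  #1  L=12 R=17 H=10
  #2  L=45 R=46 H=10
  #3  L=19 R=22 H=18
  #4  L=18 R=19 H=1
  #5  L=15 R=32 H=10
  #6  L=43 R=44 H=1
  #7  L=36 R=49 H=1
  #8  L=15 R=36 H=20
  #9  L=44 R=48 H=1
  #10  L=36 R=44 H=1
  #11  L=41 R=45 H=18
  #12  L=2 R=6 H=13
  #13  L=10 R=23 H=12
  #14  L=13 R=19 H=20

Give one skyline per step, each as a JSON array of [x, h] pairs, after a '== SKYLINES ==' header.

== SKYLINES ==
[[12,10],[17,0]]
[[12,10],[17,0],[45,10],[46,0]]
[[12,10],[17,0],[19,18],[22,0],[45,10],[46,0]]
[[12,10],[17,0],[18,1],[19,18],[22,0],[45,10],[46,0]]
[[12,10],[19,18],[22,10],[32,0],[45,10],[46,0]]
[[12,10],[19,18],[22,10],[32,0],[43,1],[44,0],[45,10],[46,0]]
[[12,10],[19,18],[22,10],[32,0],[36,1],[45,10],[46,1],[49,0]]
[[12,10],[15,20],[36,1],[45,10],[46,1],[49,0]]
[[12,10],[15,20],[36,1],[45,10],[46,1],[49,0]]
[[12,10],[15,20],[36,1],[45,10],[46,1],[49,0]]
[[12,10],[15,20],[36,1],[41,18],[45,10],[46,1],[49,0]]
[[2,13],[6,0],[12,10],[15,20],[36,1],[41,18],[45,10],[46,1],[49,0]]
[[2,13],[6,0],[10,12],[15,20],[36,1],[41,18],[45,10],[46,1],[49,0]]
[[2,13],[6,0],[10,12],[13,20],[36,1],[41,18],[45,10],[46,1],[49,0]]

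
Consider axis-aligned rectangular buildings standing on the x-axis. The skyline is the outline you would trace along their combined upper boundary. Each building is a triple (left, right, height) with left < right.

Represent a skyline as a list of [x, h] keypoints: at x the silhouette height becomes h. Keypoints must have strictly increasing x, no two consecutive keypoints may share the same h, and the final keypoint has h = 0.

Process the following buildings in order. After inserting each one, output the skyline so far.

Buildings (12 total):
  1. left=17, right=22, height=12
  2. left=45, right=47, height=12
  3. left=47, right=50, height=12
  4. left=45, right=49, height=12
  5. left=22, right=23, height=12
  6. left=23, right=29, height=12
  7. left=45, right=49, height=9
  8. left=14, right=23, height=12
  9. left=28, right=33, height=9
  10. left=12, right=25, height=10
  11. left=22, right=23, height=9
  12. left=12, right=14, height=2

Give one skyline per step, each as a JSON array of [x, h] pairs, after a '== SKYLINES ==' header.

== SKYLINES ==
[[17,12],[22,0]]
[[17,12],[22,0],[45,12],[47,0]]
[[17,12],[22,0],[45,12],[50,0]]
[[17,12],[22,0],[45,12],[50,0]]
[[17,12],[23,0],[45,12],[50,0]]
[[17,12],[29,0],[45,12],[50,0]]
[[17,12],[29,0],[45,12],[50,0]]
[[14,12],[29,0],[45,12],[50,0]]
[[14,12],[29,9],[33,0],[45,12],[50,0]]
[[12,10],[14,12],[29,9],[33,0],[45,12],[50,0]]
[[12,10],[14,12],[29,9],[33,0],[45,12],[50,0]]
[[12,10],[14,12],[29,9],[33,0],[45,12],[50,0]]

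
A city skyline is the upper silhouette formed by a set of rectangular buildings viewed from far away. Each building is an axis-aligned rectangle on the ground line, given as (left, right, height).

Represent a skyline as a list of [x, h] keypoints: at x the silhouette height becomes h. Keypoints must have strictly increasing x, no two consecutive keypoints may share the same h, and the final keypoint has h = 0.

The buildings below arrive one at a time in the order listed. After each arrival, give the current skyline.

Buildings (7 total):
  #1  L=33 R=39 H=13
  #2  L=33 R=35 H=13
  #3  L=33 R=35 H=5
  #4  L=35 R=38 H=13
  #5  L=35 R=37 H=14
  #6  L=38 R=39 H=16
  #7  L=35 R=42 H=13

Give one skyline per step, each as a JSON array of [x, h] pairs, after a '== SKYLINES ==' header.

== SKYLINES ==
[[33,13],[39,0]]
[[33,13],[39,0]]
[[33,13],[39,0]]
[[33,13],[39,0]]
[[33,13],[35,14],[37,13],[39,0]]
[[33,13],[35,14],[37,13],[38,16],[39,0]]
[[33,13],[35,14],[37,13],[38,16],[39,13],[42,0]]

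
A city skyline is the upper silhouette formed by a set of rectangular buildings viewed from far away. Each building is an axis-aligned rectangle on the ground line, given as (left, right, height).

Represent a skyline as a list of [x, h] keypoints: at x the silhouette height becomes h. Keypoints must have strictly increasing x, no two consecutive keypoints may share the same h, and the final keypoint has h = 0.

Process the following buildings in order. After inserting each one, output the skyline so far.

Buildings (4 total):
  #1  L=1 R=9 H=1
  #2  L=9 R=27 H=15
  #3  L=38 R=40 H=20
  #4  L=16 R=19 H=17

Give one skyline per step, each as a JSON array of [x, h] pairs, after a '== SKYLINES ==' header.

== SKYLINES ==
[[1,1],[9,0]]
[[1,1],[9,15],[27,0]]
[[1,1],[9,15],[27,0],[38,20],[40,0]]
[[1,1],[9,15],[16,17],[19,15],[27,0],[38,20],[40,0]]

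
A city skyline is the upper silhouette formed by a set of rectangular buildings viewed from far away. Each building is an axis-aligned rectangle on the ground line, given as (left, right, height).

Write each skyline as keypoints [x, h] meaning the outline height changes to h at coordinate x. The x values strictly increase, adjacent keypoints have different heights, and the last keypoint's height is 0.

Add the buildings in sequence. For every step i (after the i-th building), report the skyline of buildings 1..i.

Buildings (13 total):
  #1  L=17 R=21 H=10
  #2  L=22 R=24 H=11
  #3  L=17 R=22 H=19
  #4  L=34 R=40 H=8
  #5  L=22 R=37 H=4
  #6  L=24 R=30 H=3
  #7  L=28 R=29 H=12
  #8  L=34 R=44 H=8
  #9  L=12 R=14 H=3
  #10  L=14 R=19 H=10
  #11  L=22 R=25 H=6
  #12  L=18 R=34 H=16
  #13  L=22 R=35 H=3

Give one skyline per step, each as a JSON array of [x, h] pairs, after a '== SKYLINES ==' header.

== SKYLINES ==
[[17,10],[21,0]]
[[17,10],[21,0],[22,11],[24,0]]
[[17,19],[22,11],[24,0]]
[[17,19],[22,11],[24,0],[34,8],[40,0]]
[[17,19],[22,11],[24,4],[34,8],[40,0]]
[[17,19],[22,11],[24,4],[34,8],[40,0]]
[[17,19],[22,11],[24,4],[28,12],[29,4],[34,8],[40,0]]
[[17,19],[22,11],[24,4],[28,12],[29,4],[34,8],[44,0]]
[[12,3],[14,0],[17,19],[22,11],[24,4],[28,12],[29,4],[34,8],[44,0]]
[[12,3],[14,10],[17,19],[22,11],[24,4],[28,12],[29,4],[34,8],[44,0]]
[[12,3],[14,10],[17,19],[22,11],[24,6],[25,4],[28,12],[29,4],[34,8],[44,0]]
[[12,3],[14,10],[17,19],[22,16],[34,8],[44,0]]
[[12,3],[14,10],[17,19],[22,16],[34,8],[44,0]]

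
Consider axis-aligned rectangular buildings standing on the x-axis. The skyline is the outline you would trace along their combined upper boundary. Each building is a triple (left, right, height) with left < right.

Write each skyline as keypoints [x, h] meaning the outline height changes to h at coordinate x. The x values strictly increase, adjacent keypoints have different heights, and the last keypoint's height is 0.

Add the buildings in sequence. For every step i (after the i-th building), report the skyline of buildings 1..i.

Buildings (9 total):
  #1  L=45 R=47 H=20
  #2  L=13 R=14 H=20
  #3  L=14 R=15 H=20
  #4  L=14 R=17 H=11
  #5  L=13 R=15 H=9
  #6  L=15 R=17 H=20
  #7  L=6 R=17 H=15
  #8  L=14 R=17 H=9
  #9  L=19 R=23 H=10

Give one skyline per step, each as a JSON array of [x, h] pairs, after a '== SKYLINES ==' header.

== SKYLINES ==
[[45,20],[47,0]]
[[13,20],[14,0],[45,20],[47,0]]
[[13,20],[15,0],[45,20],[47,0]]
[[13,20],[15,11],[17,0],[45,20],[47,0]]
[[13,20],[15,11],[17,0],[45,20],[47,0]]
[[13,20],[17,0],[45,20],[47,0]]
[[6,15],[13,20],[17,0],[45,20],[47,0]]
[[6,15],[13,20],[17,0],[45,20],[47,0]]
[[6,15],[13,20],[17,0],[19,10],[23,0],[45,20],[47,0]]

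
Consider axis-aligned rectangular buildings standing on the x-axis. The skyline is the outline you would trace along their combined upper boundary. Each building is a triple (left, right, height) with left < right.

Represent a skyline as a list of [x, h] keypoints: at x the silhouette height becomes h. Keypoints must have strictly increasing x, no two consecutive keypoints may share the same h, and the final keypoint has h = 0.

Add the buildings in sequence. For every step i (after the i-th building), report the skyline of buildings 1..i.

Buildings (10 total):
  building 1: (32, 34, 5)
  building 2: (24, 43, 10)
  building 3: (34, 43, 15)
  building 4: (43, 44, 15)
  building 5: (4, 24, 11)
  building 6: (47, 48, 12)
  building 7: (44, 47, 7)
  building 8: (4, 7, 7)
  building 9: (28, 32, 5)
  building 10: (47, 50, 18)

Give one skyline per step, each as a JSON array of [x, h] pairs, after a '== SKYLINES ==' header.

== SKYLINES ==
[[32,5],[34,0]]
[[24,10],[43,0]]
[[24,10],[34,15],[43,0]]
[[24,10],[34,15],[44,0]]
[[4,11],[24,10],[34,15],[44,0]]
[[4,11],[24,10],[34,15],[44,0],[47,12],[48,0]]
[[4,11],[24,10],[34,15],[44,7],[47,12],[48,0]]
[[4,11],[24,10],[34,15],[44,7],[47,12],[48,0]]
[[4,11],[24,10],[34,15],[44,7],[47,12],[48,0]]
[[4,11],[24,10],[34,15],[44,7],[47,18],[50,0]]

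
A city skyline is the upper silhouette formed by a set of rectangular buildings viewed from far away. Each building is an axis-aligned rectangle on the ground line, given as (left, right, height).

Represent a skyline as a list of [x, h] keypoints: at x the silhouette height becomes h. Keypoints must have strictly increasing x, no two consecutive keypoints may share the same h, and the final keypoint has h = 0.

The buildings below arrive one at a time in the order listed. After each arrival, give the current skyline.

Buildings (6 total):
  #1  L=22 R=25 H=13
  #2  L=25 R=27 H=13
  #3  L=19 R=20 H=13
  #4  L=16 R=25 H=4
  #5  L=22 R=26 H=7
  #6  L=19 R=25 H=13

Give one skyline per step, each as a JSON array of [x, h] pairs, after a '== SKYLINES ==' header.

== SKYLINES ==
[[22,13],[25,0]]
[[22,13],[27,0]]
[[19,13],[20,0],[22,13],[27,0]]
[[16,4],[19,13],[20,4],[22,13],[27,0]]
[[16,4],[19,13],[20,4],[22,13],[27,0]]
[[16,4],[19,13],[27,0]]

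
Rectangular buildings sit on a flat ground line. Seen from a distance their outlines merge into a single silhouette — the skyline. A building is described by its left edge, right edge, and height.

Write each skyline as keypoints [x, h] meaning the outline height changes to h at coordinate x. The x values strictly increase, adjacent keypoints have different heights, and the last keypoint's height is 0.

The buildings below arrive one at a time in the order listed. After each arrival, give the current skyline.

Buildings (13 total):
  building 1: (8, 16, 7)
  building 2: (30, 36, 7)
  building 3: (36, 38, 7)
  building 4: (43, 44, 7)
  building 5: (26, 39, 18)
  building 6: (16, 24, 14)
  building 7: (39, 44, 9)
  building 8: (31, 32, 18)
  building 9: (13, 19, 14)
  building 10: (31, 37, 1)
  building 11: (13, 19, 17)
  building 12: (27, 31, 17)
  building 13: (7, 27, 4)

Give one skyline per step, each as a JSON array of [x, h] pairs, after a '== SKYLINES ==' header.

== SKYLINES ==
[[8,7],[16,0]]
[[8,7],[16,0],[30,7],[36,0]]
[[8,7],[16,0],[30,7],[38,0]]
[[8,7],[16,0],[30,7],[38,0],[43,7],[44,0]]
[[8,7],[16,0],[26,18],[39,0],[43,7],[44,0]]
[[8,7],[16,14],[24,0],[26,18],[39,0],[43,7],[44,0]]
[[8,7],[16,14],[24,0],[26,18],[39,9],[44,0]]
[[8,7],[16,14],[24,0],[26,18],[39,9],[44,0]]
[[8,7],[13,14],[24,0],[26,18],[39,9],[44,0]]
[[8,7],[13,14],[24,0],[26,18],[39,9],[44,0]]
[[8,7],[13,17],[19,14],[24,0],[26,18],[39,9],[44,0]]
[[8,7],[13,17],[19,14],[24,0],[26,18],[39,9],[44,0]]
[[7,4],[8,7],[13,17],[19,14],[24,4],[26,18],[39,9],[44,0]]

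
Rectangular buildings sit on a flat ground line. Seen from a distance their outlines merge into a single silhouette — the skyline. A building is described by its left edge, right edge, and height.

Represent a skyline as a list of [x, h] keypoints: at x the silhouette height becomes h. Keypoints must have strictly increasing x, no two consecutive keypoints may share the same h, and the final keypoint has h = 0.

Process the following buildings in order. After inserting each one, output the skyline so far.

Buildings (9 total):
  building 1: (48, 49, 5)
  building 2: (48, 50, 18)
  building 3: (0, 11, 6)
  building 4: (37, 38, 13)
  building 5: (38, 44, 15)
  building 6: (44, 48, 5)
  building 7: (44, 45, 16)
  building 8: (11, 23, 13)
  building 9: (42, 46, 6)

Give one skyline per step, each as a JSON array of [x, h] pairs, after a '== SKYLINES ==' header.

== SKYLINES ==
[[48,5],[49,0]]
[[48,18],[50,0]]
[[0,6],[11,0],[48,18],[50,0]]
[[0,6],[11,0],[37,13],[38,0],[48,18],[50,0]]
[[0,6],[11,0],[37,13],[38,15],[44,0],[48,18],[50,0]]
[[0,6],[11,0],[37,13],[38,15],[44,5],[48,18],[50,0]]
[[0,6],[11,0],[37,13],[38,15],[44,16],[45,5],[48,18],[50,0]]
[[0,6],[11,13],[23,0],[37,13],[38,15],[44,16],[45,5],[48,18],[50,0]]
[[0,6],[11,13],[23,0],[37,13],[38,15],[44,16],[45,6],[46,5],[48,18],[50,0]]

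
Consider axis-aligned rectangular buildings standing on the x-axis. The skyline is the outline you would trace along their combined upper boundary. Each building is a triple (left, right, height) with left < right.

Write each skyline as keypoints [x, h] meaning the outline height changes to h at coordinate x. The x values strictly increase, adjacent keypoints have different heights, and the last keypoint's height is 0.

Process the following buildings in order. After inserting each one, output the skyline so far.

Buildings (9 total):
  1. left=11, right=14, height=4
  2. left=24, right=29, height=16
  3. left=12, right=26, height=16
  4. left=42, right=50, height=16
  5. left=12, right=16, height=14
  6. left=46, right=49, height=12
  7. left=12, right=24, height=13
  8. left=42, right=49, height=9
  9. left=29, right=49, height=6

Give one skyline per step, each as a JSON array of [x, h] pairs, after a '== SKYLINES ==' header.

== SKYLINES ==
[[11,4],[14,0]]
[[11,4],[14,0],[24,16],[29,0]]
[[11,4],[12,16],[29,0]]
[[11,4],[12,16],[29,0],[42,16],[50,0]]
[[11,4],[12,16],[29,0],[42,16],[50,0]]
[[11,4],[12,16],[29,0],[42,16],[50,0]]
[[11,4],[12,16],[29,0],[42,16],[50,0]]
[[11,4],[12,16],[29,0],[42,16],[50,0]]
[[11,4],[12,16],[29,6],[42,16],[50,0]]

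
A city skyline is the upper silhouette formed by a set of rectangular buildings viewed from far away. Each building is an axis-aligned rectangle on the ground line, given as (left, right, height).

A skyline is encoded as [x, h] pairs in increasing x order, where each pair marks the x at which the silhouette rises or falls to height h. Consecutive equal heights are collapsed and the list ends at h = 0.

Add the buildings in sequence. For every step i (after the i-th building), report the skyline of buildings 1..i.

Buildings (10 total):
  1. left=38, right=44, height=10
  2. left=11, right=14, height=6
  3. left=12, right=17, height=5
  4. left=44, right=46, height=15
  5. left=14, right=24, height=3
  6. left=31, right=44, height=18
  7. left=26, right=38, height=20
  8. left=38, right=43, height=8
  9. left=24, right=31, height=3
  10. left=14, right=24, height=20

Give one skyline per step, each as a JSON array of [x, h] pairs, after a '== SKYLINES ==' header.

== SKYLINES ==
[[38,10],[44,0]]
[[11,6],[14,0],[38,10],[44,0]]
[[11,6],[14,5],[17,0],[38,10],[44,0]]
[[11,6],[14,5],[17,0],[38,10],[44,15],[46,0]]
[[11,6],[14,5],[17,3],[24,0],[38,10],[44,15],[46,0]]
[[11,6],[14,5],[17,3],[24,0],[31,18],[44,15],[46,0]]
[[11,6],[14,5],[17,3],[24,0],[26,20],[38,18],[44,15],[46,0]]
[[11,6],[14,5],[17,3],[24,0],[26,20],[38,18],[44,15],[46,0]]
[[11,6],[14,5],[17,3],[26,20],[38,18],[44,15],[46,0]]
[[11,6],[14,20],[24,3],[26,20],[38,18],[44,15],[46,0]]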